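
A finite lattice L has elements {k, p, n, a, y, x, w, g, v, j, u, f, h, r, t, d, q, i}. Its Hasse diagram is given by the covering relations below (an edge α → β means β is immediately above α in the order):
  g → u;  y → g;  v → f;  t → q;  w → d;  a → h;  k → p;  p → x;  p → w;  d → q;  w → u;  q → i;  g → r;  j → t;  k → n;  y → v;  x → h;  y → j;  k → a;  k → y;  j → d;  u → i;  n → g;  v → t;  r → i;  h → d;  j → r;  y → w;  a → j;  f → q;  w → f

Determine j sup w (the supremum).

Common upper bounds of {j, w}: d, i, q.
The least among these is d.

d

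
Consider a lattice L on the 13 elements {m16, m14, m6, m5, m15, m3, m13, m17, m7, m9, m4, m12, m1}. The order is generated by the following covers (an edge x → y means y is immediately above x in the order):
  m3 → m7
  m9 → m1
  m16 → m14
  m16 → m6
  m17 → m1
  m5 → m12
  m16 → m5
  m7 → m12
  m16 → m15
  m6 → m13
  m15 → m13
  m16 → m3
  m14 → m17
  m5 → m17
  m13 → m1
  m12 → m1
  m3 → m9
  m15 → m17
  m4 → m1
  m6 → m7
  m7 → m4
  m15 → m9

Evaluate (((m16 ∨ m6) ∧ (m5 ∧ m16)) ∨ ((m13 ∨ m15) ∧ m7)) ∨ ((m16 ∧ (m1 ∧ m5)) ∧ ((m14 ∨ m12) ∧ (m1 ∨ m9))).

m16 ∨ m6 = m6
m5 ∧ m16 = m16
m6 ∧ m16 = m16
m13 ∨ m15 = m13
m13 ∧ m7 = m6
m16 ∨ m6 = m6
m1 ∧ m5 = m5
m16 ∧ m5 = m16
m14 ∨ m12 = m1
m1 ∨ m9 = m1
m1 ∧ m1 = m1
m16 ∧ m1 = m16
m6 ∨ m16 = m6

m6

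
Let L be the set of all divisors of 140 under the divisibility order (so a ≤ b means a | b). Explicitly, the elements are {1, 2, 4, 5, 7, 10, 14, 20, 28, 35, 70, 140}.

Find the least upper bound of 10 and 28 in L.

In the divisibility order, the join is the least common multiple: lcm(10, 28) = 140.

140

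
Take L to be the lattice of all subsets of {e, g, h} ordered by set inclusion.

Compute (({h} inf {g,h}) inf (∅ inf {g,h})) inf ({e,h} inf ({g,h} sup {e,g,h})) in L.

∅

{h} ∧ {g,h} = {h}
∅ ∧ {g,h} = ∅
{h} ∧ ∅ = ∅
{g,h} ∨ {e,g,h} = {e,g,h}
{e,h} ∧ {e,g,h} = {e,h}
∅ ∧ {e,h} = ∅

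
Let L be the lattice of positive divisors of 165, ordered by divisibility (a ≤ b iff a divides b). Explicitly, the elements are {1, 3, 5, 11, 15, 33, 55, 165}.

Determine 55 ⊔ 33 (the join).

In the divisibility order, the join is the least common multiple: lcm(55, 33) = 165.

165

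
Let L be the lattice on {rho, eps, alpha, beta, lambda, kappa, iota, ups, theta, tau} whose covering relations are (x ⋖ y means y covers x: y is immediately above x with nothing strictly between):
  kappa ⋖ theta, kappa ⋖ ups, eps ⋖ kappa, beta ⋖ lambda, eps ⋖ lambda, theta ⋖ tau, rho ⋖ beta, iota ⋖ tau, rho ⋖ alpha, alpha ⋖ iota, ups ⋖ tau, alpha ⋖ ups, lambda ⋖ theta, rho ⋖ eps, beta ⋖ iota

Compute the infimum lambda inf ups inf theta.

Common lower bounds of {lambda, ups, theta}: eps, rho.
The greatest among these is eps.

eps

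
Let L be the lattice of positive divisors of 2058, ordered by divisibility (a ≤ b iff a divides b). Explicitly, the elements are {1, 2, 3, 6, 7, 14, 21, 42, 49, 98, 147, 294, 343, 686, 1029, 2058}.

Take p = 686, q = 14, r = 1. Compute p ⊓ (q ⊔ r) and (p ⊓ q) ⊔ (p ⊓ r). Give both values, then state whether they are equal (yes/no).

q ⊔ r = 14, so p ⊓ (q ⊔ r) = 686 ⊓ 14 = 14.
p ⊓ q = 14 and p ⊓ r = 1, so (p ⊓ q) ⊔ (p ⊓ r) = 14 ⊔ 1 = 14.
Equal: yes.

14; 14; yes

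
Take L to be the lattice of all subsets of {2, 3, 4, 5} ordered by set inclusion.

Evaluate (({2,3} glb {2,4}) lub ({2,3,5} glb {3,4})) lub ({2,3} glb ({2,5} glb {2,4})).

{2,3} ∧ {2,4} = {2}
{2,3,5} ∧ {3,4} = {3}
{2} ∨ {3} = {2,3}
{2,5} ∧ {2,4} = {2}
{2,3} ∧ {2} = {2}
{2,3} ∨ {2} = {2,3}

{2,3}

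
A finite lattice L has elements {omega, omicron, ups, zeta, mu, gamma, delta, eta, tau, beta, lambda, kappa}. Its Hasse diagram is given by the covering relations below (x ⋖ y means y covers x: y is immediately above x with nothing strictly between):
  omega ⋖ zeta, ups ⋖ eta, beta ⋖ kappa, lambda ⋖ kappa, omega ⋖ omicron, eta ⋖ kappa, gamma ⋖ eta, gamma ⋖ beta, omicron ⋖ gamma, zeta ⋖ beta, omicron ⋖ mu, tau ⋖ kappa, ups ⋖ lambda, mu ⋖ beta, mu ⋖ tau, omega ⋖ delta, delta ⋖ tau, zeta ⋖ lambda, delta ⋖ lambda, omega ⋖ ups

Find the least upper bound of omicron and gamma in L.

Common upper bounds of {omicron, gamma}: beta, eta, gamma, kappa.
The least among these is gamma.

gamma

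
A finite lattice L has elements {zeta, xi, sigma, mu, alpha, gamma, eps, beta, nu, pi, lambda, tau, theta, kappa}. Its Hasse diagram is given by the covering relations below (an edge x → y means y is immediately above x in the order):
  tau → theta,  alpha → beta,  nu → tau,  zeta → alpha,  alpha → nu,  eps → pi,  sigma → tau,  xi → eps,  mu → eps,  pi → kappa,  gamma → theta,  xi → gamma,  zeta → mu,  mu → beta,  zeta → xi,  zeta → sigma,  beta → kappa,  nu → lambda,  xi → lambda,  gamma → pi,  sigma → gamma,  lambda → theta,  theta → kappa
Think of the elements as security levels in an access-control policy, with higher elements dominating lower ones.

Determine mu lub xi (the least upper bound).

eps

Common upper bounds of {mu, xi}: eps, kappa, pi.
The least among these is eps.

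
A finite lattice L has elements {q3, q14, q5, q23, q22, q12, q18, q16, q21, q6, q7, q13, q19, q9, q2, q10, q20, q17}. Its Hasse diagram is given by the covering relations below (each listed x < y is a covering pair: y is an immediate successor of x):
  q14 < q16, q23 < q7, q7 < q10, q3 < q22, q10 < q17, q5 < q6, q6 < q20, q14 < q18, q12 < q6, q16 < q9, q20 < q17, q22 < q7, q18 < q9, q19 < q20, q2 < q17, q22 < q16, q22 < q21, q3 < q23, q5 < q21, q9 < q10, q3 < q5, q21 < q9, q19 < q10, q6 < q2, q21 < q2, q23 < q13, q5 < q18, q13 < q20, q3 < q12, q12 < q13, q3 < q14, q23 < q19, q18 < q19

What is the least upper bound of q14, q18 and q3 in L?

Common upper bounds of {q14, q18, q3}: q10, q17, q18, q19, q20, q9.
The least among these is q18.

q18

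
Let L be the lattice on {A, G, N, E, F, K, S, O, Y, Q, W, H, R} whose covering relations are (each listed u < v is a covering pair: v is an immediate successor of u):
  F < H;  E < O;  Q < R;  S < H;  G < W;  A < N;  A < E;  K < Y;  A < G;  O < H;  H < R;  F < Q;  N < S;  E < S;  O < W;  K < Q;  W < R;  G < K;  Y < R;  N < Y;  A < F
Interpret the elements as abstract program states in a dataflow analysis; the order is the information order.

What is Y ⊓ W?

Common lower bounds of {Y, W}: A, G.
The greatest among these is G.

G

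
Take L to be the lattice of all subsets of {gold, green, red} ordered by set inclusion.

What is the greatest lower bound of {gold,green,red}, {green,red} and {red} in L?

Under ⊆, meet is intersection: {gold,green,red} ∩ {green,red} ∩ {red} = {red}.

{red}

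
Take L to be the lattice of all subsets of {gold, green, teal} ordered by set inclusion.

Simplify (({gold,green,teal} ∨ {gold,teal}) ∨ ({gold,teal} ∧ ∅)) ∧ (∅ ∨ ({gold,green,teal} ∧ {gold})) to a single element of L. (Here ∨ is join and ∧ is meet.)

{gold}

{gold,green,teal} ∨ {gold,teal} = {gold,green,teal}
{gold,teal} ∧ ∅ = ∅
{gold,green,teal} ∨ ∅ = {gold,green,teal}
{gold,green,teal} ∧ {gold} = {gold}
∅ ∨ {gold} = {gold}
{gold,green,teal} ∧ {gold} = {gold}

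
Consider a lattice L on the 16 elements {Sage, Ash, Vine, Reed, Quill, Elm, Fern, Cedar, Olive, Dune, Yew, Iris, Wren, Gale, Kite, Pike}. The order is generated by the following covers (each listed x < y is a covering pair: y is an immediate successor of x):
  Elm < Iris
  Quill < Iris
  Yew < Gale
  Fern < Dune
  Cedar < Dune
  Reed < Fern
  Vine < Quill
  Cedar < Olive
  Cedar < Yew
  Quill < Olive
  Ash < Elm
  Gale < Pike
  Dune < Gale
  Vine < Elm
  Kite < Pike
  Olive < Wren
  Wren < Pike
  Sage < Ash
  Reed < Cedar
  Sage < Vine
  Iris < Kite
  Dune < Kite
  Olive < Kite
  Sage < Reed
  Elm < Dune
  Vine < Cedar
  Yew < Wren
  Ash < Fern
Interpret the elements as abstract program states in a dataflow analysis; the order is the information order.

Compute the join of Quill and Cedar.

Olive

Common upper bounds of {Quill, Cedar}: Kite, Olive, Pike, Wren.
The least among these is Olive.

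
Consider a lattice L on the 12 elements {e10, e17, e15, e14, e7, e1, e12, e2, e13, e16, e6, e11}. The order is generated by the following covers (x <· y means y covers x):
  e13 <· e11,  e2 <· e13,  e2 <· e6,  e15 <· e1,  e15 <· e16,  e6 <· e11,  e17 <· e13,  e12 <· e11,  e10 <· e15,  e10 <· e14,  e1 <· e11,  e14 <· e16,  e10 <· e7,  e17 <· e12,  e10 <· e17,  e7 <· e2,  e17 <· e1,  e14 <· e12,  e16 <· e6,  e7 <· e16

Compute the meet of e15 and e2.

e10

Common lower bounds of {e15, e2}: e10.
The greatest among these is e10.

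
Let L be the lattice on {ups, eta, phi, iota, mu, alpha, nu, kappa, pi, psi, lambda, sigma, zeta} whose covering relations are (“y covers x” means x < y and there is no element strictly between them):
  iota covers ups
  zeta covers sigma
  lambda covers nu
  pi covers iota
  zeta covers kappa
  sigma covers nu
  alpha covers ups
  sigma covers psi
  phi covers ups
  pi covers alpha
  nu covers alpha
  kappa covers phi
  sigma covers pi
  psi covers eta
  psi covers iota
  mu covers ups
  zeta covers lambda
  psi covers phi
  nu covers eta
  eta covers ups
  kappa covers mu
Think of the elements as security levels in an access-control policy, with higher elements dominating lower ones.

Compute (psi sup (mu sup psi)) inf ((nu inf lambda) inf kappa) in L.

ups

mu ∨ psi = zeta
psi ∨ zeta = zeta
nu ∧ lambda = nu
nu ∧ kappa = ups
zeta ∧ ups = ups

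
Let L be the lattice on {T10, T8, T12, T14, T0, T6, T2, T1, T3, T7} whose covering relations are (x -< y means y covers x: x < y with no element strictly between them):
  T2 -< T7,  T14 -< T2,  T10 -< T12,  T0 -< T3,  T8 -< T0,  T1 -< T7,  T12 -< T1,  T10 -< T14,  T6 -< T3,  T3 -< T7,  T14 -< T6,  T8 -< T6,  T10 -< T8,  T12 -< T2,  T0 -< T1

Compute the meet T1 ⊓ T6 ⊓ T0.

Common lower bounds of {T1, T6, T0}: T10, T8.
The greatest among these is T8.

T8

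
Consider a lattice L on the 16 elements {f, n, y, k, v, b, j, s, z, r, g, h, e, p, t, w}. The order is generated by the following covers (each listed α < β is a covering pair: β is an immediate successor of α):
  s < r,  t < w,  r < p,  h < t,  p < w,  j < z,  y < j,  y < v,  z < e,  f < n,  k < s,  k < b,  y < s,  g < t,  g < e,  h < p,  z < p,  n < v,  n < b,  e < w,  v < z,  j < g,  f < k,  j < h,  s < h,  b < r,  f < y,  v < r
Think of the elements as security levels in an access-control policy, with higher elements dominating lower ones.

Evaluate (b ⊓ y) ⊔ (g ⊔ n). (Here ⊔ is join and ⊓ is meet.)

b ∧ y = f
g ∨ n = e
f ∨ e = e

e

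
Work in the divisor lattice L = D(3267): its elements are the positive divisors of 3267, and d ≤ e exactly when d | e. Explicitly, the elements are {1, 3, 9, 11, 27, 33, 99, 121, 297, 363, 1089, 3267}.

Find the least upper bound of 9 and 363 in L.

Common upper bounds of {9, 363}: 1089, 3267.
The least among these is 1089.

1089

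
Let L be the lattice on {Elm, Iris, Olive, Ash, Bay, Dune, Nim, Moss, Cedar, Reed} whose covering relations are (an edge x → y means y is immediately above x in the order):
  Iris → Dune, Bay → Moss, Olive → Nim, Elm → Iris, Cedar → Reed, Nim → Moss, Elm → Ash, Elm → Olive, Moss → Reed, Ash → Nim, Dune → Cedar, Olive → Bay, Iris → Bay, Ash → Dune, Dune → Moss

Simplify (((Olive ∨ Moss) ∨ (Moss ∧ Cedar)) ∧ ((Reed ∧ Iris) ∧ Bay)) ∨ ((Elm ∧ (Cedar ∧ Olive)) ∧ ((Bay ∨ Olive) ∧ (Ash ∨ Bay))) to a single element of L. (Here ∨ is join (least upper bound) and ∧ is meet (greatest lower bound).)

Olive ∨ Moss = Moss
Moss ∧ Cedar = Dune
Moss ∨ Dune = Moss
Reed ∧ Iris = Iris
Iris ∧ Bay = Iris
Moss ∧ Iris = Iris
Cedar ∧ Olive = Elm
Elm ∧ Elm = Elm
Bay ∨ Olive = Bay
Ash ∨ Bay = Moss
Bay ∧ Moss = Bay
Elm ∧ Bay = Elm
Iris ∨ Elm = Iris

Iris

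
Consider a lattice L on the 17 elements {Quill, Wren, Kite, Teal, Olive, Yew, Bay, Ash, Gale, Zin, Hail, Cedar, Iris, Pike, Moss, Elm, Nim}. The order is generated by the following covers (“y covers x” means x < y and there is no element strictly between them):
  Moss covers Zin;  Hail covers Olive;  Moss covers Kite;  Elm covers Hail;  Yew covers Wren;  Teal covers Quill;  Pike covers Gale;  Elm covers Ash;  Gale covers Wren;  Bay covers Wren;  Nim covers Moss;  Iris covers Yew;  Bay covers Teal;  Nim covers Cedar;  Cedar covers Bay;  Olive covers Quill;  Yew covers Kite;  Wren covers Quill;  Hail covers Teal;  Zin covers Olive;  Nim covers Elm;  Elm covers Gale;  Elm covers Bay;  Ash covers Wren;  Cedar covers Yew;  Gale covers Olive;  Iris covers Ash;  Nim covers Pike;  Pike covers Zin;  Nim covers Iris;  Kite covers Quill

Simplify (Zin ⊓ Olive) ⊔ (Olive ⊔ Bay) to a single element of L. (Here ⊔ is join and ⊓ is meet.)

Zin ∧ Olive = Olive
Olive ∨ Bay = Elm
Olive ∨ Elm = Elm

Elm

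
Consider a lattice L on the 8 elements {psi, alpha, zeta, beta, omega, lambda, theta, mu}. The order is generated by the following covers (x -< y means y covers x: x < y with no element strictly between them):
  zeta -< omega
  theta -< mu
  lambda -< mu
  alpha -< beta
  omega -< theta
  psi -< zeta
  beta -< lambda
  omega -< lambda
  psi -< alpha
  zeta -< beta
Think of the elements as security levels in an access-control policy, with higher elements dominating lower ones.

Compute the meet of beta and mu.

beta

Common lower bounds of {beta, mu}: alpha, beta, psi, zeta.
The greatest among these is beta.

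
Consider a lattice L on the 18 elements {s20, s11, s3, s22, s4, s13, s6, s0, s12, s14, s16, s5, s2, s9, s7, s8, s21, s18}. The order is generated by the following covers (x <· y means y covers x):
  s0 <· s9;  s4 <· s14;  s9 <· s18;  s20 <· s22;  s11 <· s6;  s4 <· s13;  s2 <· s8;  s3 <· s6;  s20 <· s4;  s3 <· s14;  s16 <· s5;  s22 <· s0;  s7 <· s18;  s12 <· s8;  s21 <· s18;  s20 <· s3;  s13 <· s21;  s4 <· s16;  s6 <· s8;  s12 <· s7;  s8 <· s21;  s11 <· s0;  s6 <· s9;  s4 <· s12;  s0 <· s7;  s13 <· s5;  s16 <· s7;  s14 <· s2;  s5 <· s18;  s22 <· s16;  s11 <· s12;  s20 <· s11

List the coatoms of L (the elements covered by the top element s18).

s21, s5, s7, s9

The coatoms are exactly the elements covered by s18: s21, s5, s7, s9.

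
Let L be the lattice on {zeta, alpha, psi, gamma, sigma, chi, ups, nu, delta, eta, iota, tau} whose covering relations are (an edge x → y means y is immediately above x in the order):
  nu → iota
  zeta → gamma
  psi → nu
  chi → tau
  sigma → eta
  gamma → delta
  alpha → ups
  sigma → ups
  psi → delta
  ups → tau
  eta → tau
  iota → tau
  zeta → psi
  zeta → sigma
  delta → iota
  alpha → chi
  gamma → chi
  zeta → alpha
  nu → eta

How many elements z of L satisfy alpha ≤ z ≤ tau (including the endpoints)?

4

The interval [alpha, tau] = {alpha, chi, tau, ups}, which has 4 elements.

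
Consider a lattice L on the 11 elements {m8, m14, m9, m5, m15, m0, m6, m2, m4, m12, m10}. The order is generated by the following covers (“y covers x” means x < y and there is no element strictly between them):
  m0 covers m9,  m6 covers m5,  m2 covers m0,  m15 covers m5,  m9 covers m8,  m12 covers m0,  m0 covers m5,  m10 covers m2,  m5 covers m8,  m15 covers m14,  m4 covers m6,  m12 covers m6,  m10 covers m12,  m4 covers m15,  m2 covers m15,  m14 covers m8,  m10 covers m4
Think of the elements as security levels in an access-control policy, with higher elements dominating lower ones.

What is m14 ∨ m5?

m15

Common upper bounds of {m14, m5}: m10, m15, m2, m4.
The least among these is m15.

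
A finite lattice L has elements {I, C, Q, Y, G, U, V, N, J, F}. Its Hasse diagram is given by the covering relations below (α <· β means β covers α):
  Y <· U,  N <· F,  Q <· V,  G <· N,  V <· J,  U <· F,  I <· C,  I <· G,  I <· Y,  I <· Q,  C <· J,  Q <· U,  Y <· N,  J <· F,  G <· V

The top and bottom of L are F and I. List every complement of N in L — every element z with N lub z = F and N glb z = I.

C, Q

Need z with N ∨ z = F and N ∧ z = I.
Checking each element gives: C, Q.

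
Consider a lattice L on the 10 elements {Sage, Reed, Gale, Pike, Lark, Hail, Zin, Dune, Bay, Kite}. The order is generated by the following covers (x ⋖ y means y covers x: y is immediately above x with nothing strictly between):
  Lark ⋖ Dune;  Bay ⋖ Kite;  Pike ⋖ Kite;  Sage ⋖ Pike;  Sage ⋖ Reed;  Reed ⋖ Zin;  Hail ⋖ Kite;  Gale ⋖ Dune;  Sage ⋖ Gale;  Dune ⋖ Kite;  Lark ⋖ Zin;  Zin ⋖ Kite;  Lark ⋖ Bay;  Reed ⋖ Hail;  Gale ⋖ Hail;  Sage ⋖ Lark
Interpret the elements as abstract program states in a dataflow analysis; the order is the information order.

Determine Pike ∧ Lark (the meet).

Common lower bounds of {Pike, Lark}: Sage.
The greatest among these is Sage.

Sage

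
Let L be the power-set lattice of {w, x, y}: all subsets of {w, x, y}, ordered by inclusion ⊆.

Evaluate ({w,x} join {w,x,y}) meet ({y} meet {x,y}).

{y}

{w,x} ∨ {w,x,y} = {w,x,y}
{y} ∧ {x,y} = {y}
{w,x,y} ∧ {y} = {y}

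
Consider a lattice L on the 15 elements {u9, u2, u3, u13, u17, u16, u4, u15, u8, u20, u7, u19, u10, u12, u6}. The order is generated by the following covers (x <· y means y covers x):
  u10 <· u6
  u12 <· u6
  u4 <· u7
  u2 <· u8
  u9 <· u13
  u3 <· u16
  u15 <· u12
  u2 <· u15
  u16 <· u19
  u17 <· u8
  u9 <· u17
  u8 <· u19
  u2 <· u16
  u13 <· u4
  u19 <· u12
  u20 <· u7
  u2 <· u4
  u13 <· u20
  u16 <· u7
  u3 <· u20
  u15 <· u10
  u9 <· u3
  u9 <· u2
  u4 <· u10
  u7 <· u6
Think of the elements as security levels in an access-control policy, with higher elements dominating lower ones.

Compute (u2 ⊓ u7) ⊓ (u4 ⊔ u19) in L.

u2 ∧ u7 = u2
u4 ∨ u19 = u6
u2 ∧ u6 = u2

u2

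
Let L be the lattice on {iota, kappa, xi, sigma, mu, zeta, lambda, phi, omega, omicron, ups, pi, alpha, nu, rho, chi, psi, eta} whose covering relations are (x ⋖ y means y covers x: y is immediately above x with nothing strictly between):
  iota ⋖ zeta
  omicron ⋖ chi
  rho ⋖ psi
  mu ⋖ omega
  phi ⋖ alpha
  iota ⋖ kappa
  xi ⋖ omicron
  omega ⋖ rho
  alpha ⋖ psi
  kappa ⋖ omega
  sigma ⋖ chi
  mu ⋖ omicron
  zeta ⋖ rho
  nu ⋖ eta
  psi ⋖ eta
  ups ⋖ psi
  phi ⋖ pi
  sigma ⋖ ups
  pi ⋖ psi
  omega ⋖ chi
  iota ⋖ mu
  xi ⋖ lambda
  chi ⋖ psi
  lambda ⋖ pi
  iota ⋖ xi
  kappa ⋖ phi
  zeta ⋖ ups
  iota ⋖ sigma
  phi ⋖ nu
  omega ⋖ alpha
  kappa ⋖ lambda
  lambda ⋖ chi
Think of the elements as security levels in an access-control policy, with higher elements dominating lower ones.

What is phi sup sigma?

Common upper bounds of {phi, sigma}: eta, psi.
The least among these is psi.

psi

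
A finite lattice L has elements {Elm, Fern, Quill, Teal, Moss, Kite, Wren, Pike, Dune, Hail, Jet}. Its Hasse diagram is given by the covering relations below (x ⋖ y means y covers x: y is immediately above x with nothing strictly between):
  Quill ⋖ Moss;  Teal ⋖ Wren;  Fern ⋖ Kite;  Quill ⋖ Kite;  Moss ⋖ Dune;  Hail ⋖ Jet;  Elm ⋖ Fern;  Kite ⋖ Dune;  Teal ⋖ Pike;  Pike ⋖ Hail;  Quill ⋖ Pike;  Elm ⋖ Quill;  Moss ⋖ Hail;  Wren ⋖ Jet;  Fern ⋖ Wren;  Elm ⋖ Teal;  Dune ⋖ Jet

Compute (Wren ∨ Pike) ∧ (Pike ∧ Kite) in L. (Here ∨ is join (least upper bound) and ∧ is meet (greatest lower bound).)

Quill

Wren ∨ Pike = Jet
Pike ∧ Kite = Quill
Jet ∧ Quill = Quill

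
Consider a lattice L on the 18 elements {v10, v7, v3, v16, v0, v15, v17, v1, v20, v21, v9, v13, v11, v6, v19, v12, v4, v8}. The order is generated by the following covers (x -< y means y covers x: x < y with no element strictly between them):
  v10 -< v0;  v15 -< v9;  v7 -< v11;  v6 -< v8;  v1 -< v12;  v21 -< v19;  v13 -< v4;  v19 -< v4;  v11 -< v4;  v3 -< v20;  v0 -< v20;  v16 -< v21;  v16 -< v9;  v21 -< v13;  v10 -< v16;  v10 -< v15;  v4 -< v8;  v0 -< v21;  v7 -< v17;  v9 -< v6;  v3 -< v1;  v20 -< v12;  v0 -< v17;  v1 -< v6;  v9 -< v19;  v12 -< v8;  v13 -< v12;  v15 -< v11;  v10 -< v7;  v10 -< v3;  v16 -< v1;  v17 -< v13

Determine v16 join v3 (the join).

Common upper bounds of {v16, v3}: v1, v12, v6, v8.
The least among these is v1.

v1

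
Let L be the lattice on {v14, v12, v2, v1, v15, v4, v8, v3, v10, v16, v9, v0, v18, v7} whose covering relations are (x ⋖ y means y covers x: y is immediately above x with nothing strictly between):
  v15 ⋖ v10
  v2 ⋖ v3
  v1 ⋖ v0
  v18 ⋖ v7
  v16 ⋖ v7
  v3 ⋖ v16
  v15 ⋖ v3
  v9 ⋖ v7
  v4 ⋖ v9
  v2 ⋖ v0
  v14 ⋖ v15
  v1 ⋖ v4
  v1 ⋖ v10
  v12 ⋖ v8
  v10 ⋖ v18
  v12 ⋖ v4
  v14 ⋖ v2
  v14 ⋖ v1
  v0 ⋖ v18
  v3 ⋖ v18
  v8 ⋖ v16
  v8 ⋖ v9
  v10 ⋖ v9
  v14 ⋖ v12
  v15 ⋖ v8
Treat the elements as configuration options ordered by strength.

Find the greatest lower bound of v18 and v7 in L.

v18

Common lower bounds of {v18, v7}: v0, v1, v10, v14, v15, v18, v2, v3.
The greatest among these is v18.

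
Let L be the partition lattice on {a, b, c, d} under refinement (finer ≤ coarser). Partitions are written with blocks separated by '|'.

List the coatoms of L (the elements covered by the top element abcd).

The coatoms are exactly the elements covered by abcd: abc|d, abd|c, ab|cd, acd|b, ac|bd, ad|bc, a|bcd.

abc|d, abd|c, ab|cd, acd|b, ac|bd, ad|bc, a|bcd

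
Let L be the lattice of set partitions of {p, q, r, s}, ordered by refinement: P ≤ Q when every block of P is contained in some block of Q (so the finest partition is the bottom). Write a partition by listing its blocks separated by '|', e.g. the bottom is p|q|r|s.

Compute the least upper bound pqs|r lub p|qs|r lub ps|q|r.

pqs|r

The join of pqs|r, p|qs|r, ps|q|r merges any blocks that overlap across the partitions, giving pqs|r.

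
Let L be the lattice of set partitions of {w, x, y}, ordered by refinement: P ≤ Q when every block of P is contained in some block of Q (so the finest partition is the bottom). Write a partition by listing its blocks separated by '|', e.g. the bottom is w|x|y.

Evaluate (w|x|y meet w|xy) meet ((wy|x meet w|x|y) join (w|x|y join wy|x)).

w|x|y ∧ w|xy = w|x|y
wy|x ∧ w|x|y = w|x|y
w|x|y ∨ wy|x = wy|x
w|x|y ∨ wy|x = wy|x
w|x|y ∧ wy|x = w|x|y

w|x|y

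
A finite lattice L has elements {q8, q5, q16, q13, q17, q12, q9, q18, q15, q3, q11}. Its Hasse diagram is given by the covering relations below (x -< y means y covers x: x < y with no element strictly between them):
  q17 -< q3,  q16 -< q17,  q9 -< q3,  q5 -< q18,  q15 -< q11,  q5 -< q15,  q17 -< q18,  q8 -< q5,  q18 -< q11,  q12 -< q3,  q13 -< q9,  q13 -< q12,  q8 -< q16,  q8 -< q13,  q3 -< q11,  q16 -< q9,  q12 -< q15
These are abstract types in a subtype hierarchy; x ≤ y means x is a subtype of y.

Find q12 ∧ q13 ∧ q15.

q13

Common lower bounds of {q12, q13, q15}: q13, q8.
The greatest among these is q13.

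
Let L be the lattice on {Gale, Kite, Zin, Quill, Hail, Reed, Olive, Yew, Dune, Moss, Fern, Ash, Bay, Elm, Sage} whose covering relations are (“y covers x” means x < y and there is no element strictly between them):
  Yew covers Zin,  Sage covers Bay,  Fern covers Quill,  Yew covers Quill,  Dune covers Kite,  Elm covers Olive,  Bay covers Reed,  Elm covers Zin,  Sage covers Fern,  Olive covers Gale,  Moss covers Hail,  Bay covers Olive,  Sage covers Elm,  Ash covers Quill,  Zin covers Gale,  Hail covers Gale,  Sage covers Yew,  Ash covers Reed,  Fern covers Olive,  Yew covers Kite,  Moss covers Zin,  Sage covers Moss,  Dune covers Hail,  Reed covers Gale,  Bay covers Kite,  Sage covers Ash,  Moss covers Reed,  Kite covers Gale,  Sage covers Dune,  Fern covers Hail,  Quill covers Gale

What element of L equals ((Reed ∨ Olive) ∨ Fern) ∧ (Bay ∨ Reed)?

Reed ∨ Olive = Bay
Bay ∨ Fern = Sage
Bay ∨ Reed = Bay
Sage ∧ Bay = Bay

Bay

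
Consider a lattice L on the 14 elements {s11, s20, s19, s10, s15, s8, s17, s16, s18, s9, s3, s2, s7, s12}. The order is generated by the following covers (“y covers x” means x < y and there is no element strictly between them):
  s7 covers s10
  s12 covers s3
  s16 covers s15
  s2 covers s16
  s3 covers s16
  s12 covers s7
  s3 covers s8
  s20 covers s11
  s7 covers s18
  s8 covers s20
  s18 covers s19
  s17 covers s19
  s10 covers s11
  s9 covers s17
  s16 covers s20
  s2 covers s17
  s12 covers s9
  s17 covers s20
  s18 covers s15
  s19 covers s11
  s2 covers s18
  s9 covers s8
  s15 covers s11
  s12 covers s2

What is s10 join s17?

s12

Common upper bounds of {s10, s17}: s12.
The least among these is s12.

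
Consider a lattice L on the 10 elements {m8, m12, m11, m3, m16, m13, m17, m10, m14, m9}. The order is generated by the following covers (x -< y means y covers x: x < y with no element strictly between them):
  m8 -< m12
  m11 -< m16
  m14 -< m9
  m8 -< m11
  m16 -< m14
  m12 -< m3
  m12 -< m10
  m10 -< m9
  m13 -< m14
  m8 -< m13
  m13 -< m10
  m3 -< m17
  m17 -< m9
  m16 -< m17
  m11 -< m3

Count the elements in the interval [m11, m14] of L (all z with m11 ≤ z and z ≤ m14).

The interval [m11, m14] = {m11, m14, m16}, which has 3 elements.

3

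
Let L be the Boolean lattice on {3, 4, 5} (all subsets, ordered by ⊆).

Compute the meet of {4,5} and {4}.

{4}

Common lower bounds of {{4,5}, {4}}: {4}, ∅.
The greatest among these is {4}.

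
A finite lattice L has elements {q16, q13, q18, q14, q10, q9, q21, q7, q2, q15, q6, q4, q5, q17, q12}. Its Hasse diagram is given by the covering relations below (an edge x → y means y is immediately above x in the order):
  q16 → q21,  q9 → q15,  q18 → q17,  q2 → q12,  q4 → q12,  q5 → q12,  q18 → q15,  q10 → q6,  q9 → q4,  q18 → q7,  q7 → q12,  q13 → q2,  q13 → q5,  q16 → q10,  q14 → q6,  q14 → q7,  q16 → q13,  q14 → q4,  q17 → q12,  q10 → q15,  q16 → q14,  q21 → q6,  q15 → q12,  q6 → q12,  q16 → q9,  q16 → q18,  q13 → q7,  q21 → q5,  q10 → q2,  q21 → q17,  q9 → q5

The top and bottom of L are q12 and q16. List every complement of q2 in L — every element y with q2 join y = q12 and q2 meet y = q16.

Need y with q2 ∨ y = q12 and q2 ∧ y = q16.
Checking each element gives: q14, q17, q18, q21, q4, q9.

q14, q17, q18, q21, q4, q9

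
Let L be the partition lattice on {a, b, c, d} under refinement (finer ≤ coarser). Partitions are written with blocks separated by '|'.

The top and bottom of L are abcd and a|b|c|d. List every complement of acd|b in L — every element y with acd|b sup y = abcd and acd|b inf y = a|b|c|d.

ab|c|d, a|bc|d, a|bd|c

Need y with acd|b ∨ y = abcd and acd|b ∧ y = a|b|c|d.
Checking each element gives: ab|c|d, a|bc|d, a|bd|c.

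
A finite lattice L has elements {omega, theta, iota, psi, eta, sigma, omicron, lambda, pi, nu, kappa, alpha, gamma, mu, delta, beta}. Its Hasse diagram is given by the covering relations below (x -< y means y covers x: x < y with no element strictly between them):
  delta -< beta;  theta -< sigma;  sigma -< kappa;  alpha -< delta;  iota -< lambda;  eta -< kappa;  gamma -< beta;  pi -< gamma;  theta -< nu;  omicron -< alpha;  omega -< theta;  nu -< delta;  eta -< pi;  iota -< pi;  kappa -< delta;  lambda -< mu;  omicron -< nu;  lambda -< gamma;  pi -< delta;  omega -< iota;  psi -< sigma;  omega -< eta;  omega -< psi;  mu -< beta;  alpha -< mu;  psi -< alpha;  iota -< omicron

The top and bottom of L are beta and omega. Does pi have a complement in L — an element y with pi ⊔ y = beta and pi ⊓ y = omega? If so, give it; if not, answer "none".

For every candidate y, either pi ∨ y ≠ beta or pi ∧ y ≠ omega; no complement exists.

none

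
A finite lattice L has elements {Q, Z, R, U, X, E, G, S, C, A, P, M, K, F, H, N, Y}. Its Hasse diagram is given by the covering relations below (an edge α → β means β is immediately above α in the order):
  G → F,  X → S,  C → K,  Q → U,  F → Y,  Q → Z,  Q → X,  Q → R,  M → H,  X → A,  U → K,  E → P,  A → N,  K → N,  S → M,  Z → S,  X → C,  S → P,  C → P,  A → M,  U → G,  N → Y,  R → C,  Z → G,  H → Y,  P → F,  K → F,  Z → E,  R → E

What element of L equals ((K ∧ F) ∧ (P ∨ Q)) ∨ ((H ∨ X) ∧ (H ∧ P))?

P

K ∧ F = K
P ∨ Q = P
K ∧ P = C
H ∨ X = H
H ∧ P = S
H ∧ S = S
C ∨ S = P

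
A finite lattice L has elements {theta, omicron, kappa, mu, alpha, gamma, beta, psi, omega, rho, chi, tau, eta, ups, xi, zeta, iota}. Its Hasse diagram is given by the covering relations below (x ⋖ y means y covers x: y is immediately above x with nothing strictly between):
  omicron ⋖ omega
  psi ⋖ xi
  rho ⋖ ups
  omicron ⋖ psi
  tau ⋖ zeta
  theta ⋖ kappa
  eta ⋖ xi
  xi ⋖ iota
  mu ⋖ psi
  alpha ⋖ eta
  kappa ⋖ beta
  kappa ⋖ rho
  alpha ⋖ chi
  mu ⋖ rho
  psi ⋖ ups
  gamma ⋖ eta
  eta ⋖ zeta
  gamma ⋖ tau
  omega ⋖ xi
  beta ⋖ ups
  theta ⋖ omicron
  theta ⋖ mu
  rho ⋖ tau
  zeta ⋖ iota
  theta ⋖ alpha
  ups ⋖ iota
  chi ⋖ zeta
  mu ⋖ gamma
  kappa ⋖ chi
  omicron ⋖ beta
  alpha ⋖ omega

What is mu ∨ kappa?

Common upper bounds of {mu, kappa}: iota, rho, tau, ups, zeta.
The least among these is rho.

rho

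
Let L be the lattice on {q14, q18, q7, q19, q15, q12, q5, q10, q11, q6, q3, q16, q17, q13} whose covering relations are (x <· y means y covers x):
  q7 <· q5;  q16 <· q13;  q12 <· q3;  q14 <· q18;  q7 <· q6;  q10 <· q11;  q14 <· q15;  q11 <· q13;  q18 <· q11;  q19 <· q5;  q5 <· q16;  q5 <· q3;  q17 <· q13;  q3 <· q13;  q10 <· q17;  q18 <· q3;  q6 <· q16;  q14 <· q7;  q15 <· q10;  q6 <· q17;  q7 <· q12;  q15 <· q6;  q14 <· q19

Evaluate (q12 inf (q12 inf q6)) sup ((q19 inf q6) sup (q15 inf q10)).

q12 ∧ q6 = q7
q12 ∧ q7 = q7
q19 ∧ q6 = q14
q15 ∧ q10 = q15
q14 ∨ q15 = q15
q7 ∨ q15 = q6

q6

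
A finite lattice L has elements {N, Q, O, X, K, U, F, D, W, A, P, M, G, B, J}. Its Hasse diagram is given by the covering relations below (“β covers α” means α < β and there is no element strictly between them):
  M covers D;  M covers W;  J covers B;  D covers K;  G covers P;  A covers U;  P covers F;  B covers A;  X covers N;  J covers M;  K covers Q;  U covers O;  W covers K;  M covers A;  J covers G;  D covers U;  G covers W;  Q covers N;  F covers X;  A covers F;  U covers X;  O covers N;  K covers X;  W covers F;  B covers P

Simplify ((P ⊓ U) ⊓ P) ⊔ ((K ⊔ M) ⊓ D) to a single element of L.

D

P ∧ U = X
X ∧ P = X
K ∨ M = M
M ∧ D = D
X ∨ D = D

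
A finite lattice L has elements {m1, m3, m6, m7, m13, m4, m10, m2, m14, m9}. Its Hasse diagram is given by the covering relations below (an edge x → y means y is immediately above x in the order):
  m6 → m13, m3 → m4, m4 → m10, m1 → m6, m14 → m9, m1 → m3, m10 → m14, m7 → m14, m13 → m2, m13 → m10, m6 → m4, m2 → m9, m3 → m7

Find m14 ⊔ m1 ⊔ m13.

m14

Common upper bounds of {m14, m1, m13}: m14, m9.
The least among these is m14.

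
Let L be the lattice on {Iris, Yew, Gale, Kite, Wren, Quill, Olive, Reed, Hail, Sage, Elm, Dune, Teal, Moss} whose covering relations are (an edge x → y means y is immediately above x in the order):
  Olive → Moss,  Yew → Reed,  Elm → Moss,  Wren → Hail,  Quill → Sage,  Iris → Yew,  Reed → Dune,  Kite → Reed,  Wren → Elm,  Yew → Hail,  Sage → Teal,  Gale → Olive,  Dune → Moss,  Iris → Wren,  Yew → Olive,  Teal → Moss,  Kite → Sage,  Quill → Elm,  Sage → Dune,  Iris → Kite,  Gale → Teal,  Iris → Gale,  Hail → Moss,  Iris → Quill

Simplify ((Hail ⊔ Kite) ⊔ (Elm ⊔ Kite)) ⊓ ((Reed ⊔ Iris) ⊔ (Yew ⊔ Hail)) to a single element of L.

Hail ∨ Kite = Moss
Elm ∨ Kite = Moss
Moss ∨ Moss = Moss
Reed ∨ Iris = Reed
Yew ∨ Hail = Hail
Reed ∨ Hail = Moss
Moss ∧ Moss = Moss

Moss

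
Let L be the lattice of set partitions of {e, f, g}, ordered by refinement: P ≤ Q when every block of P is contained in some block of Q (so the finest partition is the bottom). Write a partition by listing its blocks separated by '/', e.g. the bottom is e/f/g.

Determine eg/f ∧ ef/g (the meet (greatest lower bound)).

e/f/g

Common lower bounds of {eg/f, ef/g}: e/f/g.
The greatest among these is e/f/g.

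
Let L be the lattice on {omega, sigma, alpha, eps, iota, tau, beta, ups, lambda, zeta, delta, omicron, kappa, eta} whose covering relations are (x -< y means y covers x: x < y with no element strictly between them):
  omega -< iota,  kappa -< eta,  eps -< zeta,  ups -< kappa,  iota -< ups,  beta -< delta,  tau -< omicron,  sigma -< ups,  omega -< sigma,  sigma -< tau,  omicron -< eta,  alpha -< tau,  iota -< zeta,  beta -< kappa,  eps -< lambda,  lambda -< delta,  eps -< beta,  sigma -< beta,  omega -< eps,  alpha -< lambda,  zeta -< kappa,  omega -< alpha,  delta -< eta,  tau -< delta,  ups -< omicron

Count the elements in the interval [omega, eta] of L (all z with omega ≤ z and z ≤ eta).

14

The interval [omega, eta] = {alpha, beta, delta, eps, eta, iota, kappa, lambda, omega, omicron, sigma, tau, ups, zeta}, which has 14 elements.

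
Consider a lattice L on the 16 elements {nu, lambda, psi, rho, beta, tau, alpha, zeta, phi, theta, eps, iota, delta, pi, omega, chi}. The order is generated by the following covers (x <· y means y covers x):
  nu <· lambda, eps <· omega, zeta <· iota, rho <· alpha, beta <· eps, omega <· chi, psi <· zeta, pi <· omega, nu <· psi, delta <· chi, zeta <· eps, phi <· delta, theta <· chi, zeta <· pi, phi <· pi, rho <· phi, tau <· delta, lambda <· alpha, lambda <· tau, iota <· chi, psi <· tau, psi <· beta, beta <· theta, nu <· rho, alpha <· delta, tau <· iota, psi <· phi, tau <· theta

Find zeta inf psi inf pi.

psi

Common lower bounds of {zeta, psi, pi}: nu, psi.
The greatest among these is psi.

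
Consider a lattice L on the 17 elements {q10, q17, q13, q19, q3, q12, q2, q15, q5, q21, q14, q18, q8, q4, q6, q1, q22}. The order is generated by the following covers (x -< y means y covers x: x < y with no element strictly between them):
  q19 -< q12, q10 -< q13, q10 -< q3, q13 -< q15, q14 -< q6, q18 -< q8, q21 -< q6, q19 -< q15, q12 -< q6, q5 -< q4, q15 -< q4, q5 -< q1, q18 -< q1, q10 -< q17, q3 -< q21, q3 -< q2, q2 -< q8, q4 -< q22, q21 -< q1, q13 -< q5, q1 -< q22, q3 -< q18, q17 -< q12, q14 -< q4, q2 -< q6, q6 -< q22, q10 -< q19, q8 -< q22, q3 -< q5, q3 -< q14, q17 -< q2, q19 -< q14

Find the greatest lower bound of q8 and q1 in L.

q18

Common lower bounds of {q8, q1}: q10, q18, q3.
The greatest among these is q18.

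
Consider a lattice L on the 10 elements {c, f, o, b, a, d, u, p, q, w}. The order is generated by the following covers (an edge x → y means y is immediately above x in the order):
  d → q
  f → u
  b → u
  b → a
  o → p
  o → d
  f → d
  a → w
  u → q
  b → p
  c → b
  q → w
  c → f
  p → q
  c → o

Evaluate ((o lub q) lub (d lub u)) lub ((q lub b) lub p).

q

o ∨ q = q
d ∨ u = q
q ∨ q = q
q ∨ b = q
q ∨ p = q
q ∨ q = q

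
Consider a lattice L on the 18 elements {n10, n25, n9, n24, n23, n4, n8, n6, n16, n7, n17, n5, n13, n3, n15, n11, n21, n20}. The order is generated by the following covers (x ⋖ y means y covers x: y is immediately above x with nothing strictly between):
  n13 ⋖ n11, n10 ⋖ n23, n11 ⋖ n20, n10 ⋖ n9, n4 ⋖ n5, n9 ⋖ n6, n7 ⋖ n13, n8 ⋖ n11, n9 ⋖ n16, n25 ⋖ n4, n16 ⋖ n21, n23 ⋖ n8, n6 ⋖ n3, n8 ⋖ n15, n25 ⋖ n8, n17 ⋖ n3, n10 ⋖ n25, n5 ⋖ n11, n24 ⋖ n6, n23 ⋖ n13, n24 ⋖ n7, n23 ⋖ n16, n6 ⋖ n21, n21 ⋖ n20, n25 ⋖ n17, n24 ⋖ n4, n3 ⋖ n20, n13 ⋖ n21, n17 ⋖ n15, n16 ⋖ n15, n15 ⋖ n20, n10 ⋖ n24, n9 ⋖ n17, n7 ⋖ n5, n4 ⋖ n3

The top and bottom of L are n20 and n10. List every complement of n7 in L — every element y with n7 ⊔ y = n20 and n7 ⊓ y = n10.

Need y with n7 ∨ y = n20 and n7 ∧ y = n10.
Checking each element gives: n15, n17.

n15, n17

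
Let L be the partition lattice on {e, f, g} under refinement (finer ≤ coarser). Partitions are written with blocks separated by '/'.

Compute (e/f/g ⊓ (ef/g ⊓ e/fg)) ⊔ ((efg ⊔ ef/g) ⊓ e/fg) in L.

e/fg

ef/g ∧ e/fg = e/f/g
e/f/g ∧ e/f/g = e/f/g
efg ∨ ef/g = efg
efg ∧ e/fg = e/fg
e/f/g ∨ e/fg = e/fg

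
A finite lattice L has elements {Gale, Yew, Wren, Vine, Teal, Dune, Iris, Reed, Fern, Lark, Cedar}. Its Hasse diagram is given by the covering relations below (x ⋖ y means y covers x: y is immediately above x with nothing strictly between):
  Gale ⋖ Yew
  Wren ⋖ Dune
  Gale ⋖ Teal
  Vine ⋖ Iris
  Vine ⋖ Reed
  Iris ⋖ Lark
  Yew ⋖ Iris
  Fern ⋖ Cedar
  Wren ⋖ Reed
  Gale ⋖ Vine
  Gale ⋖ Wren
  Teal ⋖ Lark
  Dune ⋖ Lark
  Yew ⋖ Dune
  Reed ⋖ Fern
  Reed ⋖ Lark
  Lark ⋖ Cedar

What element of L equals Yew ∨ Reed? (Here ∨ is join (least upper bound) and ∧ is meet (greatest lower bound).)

Lark

Yew ∨ Reed = Lark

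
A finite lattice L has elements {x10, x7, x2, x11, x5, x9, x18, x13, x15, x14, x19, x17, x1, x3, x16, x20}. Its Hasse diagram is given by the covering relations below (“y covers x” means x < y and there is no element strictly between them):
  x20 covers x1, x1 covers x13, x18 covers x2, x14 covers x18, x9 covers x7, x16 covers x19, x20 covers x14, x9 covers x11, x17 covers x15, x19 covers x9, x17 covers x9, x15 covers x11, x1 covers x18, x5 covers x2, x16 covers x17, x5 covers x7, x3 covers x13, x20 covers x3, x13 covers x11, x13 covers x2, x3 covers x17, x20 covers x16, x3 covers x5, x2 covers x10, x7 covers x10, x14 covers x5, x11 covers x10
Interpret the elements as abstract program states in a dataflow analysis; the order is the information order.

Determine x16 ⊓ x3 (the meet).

Common lower bounds of {x16, x3}: x10, x11, x15, x17, x7, x9.
The greatest among these is x17.

x17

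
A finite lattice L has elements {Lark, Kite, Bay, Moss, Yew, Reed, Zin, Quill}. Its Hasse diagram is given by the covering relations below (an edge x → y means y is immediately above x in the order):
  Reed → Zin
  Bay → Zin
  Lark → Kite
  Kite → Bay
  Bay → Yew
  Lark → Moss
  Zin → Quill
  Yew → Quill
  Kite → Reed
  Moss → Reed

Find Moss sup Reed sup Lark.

Reed

Common upper bounds of {Moss, Reed, Lark}: Quill, Reed, Zin.
The least among these is Reed.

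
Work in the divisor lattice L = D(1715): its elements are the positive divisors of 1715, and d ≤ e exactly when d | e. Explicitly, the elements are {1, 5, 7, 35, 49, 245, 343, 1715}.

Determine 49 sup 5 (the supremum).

245

In the divisibility order, the join is the least common multiple: lcm(49, 5) = 245.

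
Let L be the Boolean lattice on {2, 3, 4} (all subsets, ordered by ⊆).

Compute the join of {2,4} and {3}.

{2,3,4}

Common upper bounds of {{2,4}, {3}}: {2,3,4}.
The least among these is {2,3,4}.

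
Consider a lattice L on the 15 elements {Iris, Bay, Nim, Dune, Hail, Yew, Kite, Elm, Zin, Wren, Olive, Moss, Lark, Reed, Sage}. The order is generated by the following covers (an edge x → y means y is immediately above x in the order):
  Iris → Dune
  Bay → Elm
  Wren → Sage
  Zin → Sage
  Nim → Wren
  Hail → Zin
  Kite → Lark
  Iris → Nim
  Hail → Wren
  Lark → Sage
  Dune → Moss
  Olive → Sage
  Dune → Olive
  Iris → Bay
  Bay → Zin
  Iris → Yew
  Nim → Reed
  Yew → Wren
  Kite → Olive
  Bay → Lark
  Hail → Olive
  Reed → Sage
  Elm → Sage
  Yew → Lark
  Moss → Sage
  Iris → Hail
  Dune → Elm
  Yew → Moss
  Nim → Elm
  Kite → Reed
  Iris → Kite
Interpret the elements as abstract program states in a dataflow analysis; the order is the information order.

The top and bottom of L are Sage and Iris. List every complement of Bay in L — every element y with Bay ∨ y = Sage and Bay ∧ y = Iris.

Need y with Bay ∨ y = Sage and Bay ∧ y = Iris.
Checking each element gives: Moss, Olive, Reed, Wren.

Moss, Olive, Reed, Wren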